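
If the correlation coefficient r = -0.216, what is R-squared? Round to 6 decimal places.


R^2 = r^2 = (-0.216)^2 = 0.046656

0.046656


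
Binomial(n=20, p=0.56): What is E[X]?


E[X] = n*p = 20 * 0.56 = 11.2

11.2


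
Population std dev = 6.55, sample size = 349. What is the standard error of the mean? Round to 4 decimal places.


SE = sigma / sqrt(n)
sqrt(349) ≈ 18.681542
SE = 6.55 / 18.681542 ≈ 0.350613

0.3506


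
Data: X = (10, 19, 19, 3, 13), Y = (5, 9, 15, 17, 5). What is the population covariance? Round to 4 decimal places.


Cov = (1/n)*sum((xi-xbar)(yi-ybar))
n = 5, xbar = 64/5 = 12.8, ybar = 51/5 = 10.2
sum((xi-xbar)(yi-ybar)) = -30.8
Cov = -30.8 / 5 = -6.16

-6.1600


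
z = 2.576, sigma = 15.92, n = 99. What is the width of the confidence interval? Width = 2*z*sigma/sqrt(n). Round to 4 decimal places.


width = 2*z*sigma/sqrt(n)
2*z*sigma = 2 * 2.576 * 15.92 = 82.01984
sqrt(99) ≈ 9.949874
width = 82.01984 / 9.949874 ≈ 8.243304

8.2433


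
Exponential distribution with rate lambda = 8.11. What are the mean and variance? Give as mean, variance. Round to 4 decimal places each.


mean = 1/lam, var = 1/lam^2
mean = 1 / 8.11 = 100/811 ≈ 0.123305
lam^2 = 8.11^2 = 65.7721
var = 1 / 65.7721 ≈ 0.015204

0.1233, 0.0152


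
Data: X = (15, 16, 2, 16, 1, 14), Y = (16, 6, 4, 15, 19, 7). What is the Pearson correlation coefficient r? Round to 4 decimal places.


r = sum((xi-xbar)(yi-ybar)) / sqrt(sum((xi-xbar)^2) * sum((yi-ybar)^2))
n = 6, xbar = 64/6 = 32/3 ≈ 10.666667, ybar = 67/6 ≈ 11.166667
Sxy = sum((xi-xbar)(yi-ybar)) = -41/3 ≈ -13.666667
Sxx = sum((xi-xbar)^2) = 766/3 ≈ 255.333333
Syy = sum((yi-ybar)^2) = 1169/6 ≈ 194.833333
sqrt(Sxx*Syy) ≈ 223.041351
r = Sxy / sqrt(Sxx*Syy) = -13.666667 / 223.041351 ≈ -0.061274

-0.0613


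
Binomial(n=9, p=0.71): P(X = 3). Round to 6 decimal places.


P = C(n,k) * p^k * (1-p)^(n-k)
C(9,3) = 84
p^k = 0.71^3 = 0.357911
(1-p)^(n-k) = 0.29^6 ≈ 0.0005948233
P = 84 * 0.357911 * 0.0005948233 ≈ 0.017883

0.017883


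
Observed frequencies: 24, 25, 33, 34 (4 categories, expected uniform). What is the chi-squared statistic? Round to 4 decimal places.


chi2 = sum((O-E)^2/E), E = total/4
total = 116, E = 116/4 = 29
(24 - 29)^2 / 29 = 25 / 29 = 25/29 ≈ 0.862069
(25 - 29)^2 / 29 = 16 / 29 = 16/29 ≈ 0.551724
(33 - 29)^2 / 29 = 16 / 29 = 16/29 ≈ 0.551724
(34 - 29)^2 / 29 = 25 / 29 = 25/29 ≈ 0.862069
chi2 = 82/29 ≈ 2.827586

2.8276


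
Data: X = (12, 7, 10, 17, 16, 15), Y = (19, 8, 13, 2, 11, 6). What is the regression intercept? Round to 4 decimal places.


a = ybar - b*xbar, where b = sum((xi-xbar)(yi-ybar)) / sum((xi-xbar)^2)
n = 6, xbar = 77/6 ≈ 12.833333, ybar = 59/6 ≈ 9.833333
Sxy = sum((xi-xbar)(yi-ybar)) = -259/6 ≈ -43.166667
Sxx = sum((xi-xbar)^2) = 449/6 ≈ 74.833333
b = Sxy / Sxx = -259/449 ≈ -0.576837
a = 9.833333 - (-0.576837) * 12.833333 = 7739/449 ≈ 17.236080

17.2361


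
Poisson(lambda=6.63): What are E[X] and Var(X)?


E[X] = Var(X) = lambda = 6.63

6.63, 6.63


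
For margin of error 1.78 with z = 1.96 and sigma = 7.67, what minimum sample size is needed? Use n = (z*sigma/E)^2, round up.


z*sigma/E = 1.96 * 7.67 / 1.78 = 37583/4450 ≈ 8.445618
(z*sigma/E)^2 ≈ 71.328463
round up: n = 72

72


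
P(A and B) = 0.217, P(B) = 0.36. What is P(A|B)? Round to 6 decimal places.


P(A|B) = P(A and B) / P(B) = 0.217 / 0.36 = 217/360 ≈ 0.60277778

0.602778


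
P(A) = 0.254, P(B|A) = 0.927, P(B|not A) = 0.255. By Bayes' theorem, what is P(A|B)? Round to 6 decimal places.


P(A|B) = P(B|A)*P(A) / P(B), P(B) = P(B|A)*P(A) + P(B|not A)*P(not A)
P(B|A)*P(A) = 0.927 * 0.254 = 0.235458
P(B|not A)*P(not A) = 0.255 * 0.746 = 0.19023
P(B) = 0.235458 + 0.19023 = 0.425688
P(A|B) = 0.235458 / 0.425688 ≈ 0.55312341

0.553123


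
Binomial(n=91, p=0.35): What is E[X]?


E[X] = n*p = 91 * 0.35 = 31.85

31.85


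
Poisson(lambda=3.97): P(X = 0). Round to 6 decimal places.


P = e^(-lam) * lam^k / k!
e^(-3.97) ≈ 0.01887343
lam^k = 3.97^0 = 1
k! = 0! = 1
P = 0.01887343 * 1 / 1 ≈ 0.018873

0.018873


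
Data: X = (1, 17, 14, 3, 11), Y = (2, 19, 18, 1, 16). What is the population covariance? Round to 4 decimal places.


Cov = (1/n)*sum((xi-xbar)(yi-ybar))
n = 5, xbar = 46/5 = 9.2, ybar = 56/5 = 11.2
sum((xi-xbar)(yi-ybar)) = 240.8
Cov = 240.8 / 5 = 48.16

48.1600


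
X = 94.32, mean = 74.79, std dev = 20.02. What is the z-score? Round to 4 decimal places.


z = (X - mu) / sigma
X - mu = 94.32 - 74.79 = 19.53
z = 19.53 / 20.02 = 279/286 ≈ 0.975524

0.9755


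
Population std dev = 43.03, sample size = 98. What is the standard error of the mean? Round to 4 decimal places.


SE = sigma / sqrt(n)
sqrt(98) ≈ 9.899495
SE = 43.03 / 9.899495 ≈ 4.346686

4.3467


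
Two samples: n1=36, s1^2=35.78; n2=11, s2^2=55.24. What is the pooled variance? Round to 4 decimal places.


sp^2 = ((n1-1)*s1^2 + (n2-1)*s2^2)/(n1+n2-2)
(n1-1)*s1^2 = 35 * 35.78 = 1252.3
(n2-1)*s2^2 = 10 * 55.24 = 552.4
numerator = 1252.3 + 552.4 = 1804.7
n1+n2-2 = 45
sp^2 = 1804.7 / 45 = 18047/450 ≈ 40.104444

40.1044


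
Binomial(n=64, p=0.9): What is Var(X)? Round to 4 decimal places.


Var = n*p*(1-p) = 64 * 0.9 * 0.1 = 5.76

5.7600


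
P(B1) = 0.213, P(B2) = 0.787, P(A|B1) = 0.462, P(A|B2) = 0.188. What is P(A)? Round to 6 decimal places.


P(A) = P(A|B1)*P(B1) + P(A|B2)*P(B2)
P(A|B1)*P(B1) = 0.462 * 0.213 = 0.098406
P(A|B2)*P(B2) = 0.188 * 0.787 = 0.147956
P(A) = 0.098406 + 0.147956 = 0.246362

0.246362


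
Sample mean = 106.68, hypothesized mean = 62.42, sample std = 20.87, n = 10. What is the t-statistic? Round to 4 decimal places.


t = (xbar - mu0) / (s/sqrt(n))
xbar - mu0 = 106.68 - 62.42 = 44.26
sqrt(10) ≈ 3.16227766
s/sqrt(n) = 20.87 / 3.16227766 ≈ 6.59967348
t = 44.26 / 6.59967348 ≈ 6.706392

6.7064


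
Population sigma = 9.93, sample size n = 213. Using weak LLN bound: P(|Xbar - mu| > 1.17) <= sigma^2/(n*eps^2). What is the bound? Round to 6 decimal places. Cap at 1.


bound = min(1, sigma^2/(n*eps^2))
sigma^2 = 9.93^2 = 98.6049
n*eps^2 = 213 * 1.17^2 = 213 * 1.3689 = 291.5757
sigma^2/(n*eps^2) = 98.6049 / 291.5757 ≈ 0.33817942

0.338179


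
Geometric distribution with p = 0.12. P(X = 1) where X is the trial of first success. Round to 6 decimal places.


P = (1-p)^(k-1) * p
(1-p)^(k-1) = 0.88^0 = 1
P = 1 * 0.12 = 0.12

0.120000


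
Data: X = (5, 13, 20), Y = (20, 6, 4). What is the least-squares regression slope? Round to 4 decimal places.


b = sum((xi-xbar)(yi-ybar)) / sum((xi-xbar)^2)
n = 3, xbar = 38/3 ≈ 12.666667, ybar = 30/3 = 10
Sxy = sum((xi-xbar)(yi-ybar)) = -122
Sxx = sum((xi-xbar)^2) = 338/3 ≈ 112.666667
b = Sxy / Sxx = -183/169 ≈ -1.082840

-1.0828


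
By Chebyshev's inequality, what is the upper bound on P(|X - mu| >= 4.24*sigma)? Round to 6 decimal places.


P <= 1/k^2
k^2 = 4.24^2 = 17.9776
1/k^2 = 1 / 17.9776 ≈ 0.05562478

0.055625


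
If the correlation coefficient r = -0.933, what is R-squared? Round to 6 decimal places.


R^2 = r^2 = (-0.933)^2 = 0.870489

0.870489


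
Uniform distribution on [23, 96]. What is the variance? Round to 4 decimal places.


Var = (b-a)^2 / 12
(b-a)^2 = (96 - 23)^2 = 5329
Var = 5329/12 ≈ 444.083333

444.0833


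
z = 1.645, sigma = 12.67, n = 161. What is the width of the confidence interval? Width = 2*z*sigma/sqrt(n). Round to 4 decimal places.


width = 2*z*sigma/sqrt(n)
2*z*sigma = 2 * 1.645 * 12.67 = 41.6843
sqrt(161) ≈ 12.688578
width = 41.6843 / 12.688578 ≈ 3.285183

3.2852


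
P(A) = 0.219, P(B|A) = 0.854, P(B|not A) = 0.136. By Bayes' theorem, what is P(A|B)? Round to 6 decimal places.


P(A|B) = P(B|A)*P(A) / P(B), P(B) = P(B|A)*P(A) + P(B|not A)*P(not A)
P(B|A)*P(A) = 0.854 * 0.219 = 0.187026
P(B|not A)*P(not A) = 0.136 * 0.781 = 0.106216
P(B) = 0.187026 + 0.106216 = 0.293242
P(A|B) = 0.187026 / 0.293242 ≈ 0.63778722

0.637787


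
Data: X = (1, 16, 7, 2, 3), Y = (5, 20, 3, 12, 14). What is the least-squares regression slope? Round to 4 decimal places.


b = sum((xi-xbar)(yi-ybar)) / sum((xi-xbar)^2)
n = 5, xbar = 29/5 = 5.8, ybar = 54/5 = 10.8
Sxy = sum((xi-xbar)(yi-ybar)) = 98.8
Sxx = sum((xi-xbar)^2) = 150.8
b = Sxy / Sxx = 19/29 ≈ 0.655172

0.6552


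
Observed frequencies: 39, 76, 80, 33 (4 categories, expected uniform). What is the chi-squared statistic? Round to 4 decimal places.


chi2 = sum((O-E)^2/E), E = total/4
total = 228, E = 228/4 = 57
(39 - 57)^2 / 57 = 324 / 57 = 108/19 ≈ 5.684211
(76 - 57)^2 / 57 = 361 / 57 = 19/3 ≈ 6.333333
(80 - 57)^2 / 57 = 529 / 57 = 529/57 ≈ 9.280702
(33 - 57)^2 / 57 = 576 / 57 = 192/19 ≈ 10.105263
chi2 = 1790/57 ≈ 31.403509

31.4035


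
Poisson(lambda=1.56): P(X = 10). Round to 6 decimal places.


P = e^(-lam) * lam^k / k!
e^(-1.56) ≈ 0.2101361
lam^k = 1.56^10 ≈ 85.358345
k! = 10! = 3628800
P = 0.2101361 * 85.358345 / 3628800 ≈ 0.000005

0.000005


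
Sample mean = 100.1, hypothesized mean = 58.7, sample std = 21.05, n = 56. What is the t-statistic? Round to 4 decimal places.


t = (xbar - mu0) / (s/sqrt(n))
xbar - mu0 = 100.1 - 58.7 = 41.4
sqrt(56) ≈ 7.48331477
s/sqrt(n) = 21.05 / 7.48331477 ≈ 2.81292457
t = 41.4 / 2.81292457 ≈ 14.717778

14.7178


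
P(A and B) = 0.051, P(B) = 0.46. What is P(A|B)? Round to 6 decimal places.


P(A|B) = P(A and B) / P(B) = 0.051 / 0.46 = 51/460 ≈ 0.11086957

0.110870


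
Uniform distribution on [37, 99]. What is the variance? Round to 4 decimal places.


Var = (b-a)^2 / 12
(b-a)^2 = (99 - 37)^2 = 3844
Var = 3844/12 ≈ 320.333333

320.3333


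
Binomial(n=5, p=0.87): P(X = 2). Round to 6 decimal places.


P = C(n,k) * p^k * (1-p)^(n-k)
C(5,2) = 10
p^k = 0.87^2 = 0.7569
(1-p)^(n-k) = 0.13^3 = 0.002197
P = 10 * 0.7569 * 0.002197 ≈ 0.016629

0.016629


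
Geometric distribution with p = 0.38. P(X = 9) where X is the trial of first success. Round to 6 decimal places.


P = (1-p)^(k-1) * p
(1-p)^(k-1) = 0.62^8 ≈ 0.02183401
P = 0.02183401 * 0.38 ≈ 0.008296924

0.008297


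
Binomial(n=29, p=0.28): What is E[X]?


E[X] = n*p = 29 * 0.28 = 8.12

8.12


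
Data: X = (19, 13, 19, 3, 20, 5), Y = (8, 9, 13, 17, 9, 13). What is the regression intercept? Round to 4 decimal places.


a = ybar - b*xbar, where b = sum((xi-xbar)(yi-ybar)) / sum((xi-xbar)^2)
n = 6, xbar = 79/6 ≈ 13.166667, ybar = 69/6 = 11.5
Sxy = sum((xi-xbar)(yi-ybar)) = -96.5
Sxx = sum((xi-xbar)^2) = 1709/6 ≈ 284.833333
b = Sxy / Sxx = -579/1709 ≈ -0.338795
a = 11.5 - (-0.338795) * 13.166667 = 27277/1709 ≈ 15.960796

15.9608


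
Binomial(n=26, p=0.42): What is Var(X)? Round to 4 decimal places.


Var = n*p*(1-p) = 26 * 0.42 * 0.58 = 6.3336

6.3336


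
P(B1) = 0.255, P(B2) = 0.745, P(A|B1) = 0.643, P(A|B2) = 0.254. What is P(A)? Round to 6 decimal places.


P(A) = P(A|B1)*P(B1) + P(A|B2)*P(B2)
P(A|B1)*P(B1) = 0.643 * 0.255 = 0.163965
P(A|B2)*P(B2) = 0.254 * 0.745 = 0.18923
P(A) = 0.163965 + 0.18923 = 0.353195

0.353195


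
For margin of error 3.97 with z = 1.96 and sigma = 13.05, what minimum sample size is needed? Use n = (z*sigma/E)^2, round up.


z*sigma/E = 1.96 * 13.05 / 3.97 = 12789/1985 ≈ 6.442821
(z*sigma/E)^2 ≈ 41.509944
round up: n = 42

42


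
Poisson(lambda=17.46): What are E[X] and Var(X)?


E[X] = Var(X) = lambda = 17.46

17.46, 17.46


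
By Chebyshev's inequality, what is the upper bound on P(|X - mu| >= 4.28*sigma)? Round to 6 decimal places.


P <= 1/k^2
k^2 = 4.28^2 = 18.3184
1/k^2 = 1 / 18.3184 ≈ 0.05458992

0.054590


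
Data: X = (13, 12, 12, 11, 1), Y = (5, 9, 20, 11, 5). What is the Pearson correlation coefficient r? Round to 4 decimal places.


r = sum((xi-xbar)(yi-ybar)) / sqrt(sum((xi-xbar)^2) * sum((yi-ybar)^2))
n = 5, xbar = 49/5 = 9.8, ybar = 50/5 = 10
Sxy = sum((xi-xbar)(yi-ybar)) = 49
Sxx = sum((xi-xbar)^2) = 98.8
Syy = sum((yi-ybar)^2) = 152
sqrt(Sxx*Syy) ≈ 122.546318
r = Sxy / sqrt(Sxx*Syy) = 49 / 122.546318 ≈ 0.399849

0.3998


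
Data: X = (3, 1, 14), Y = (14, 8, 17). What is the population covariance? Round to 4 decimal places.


Cov = (1/n)*sum((xi-xbar)(yi-ybar))
n = 3, xbar = 18/3 = 6, ybar = 39/3 = 13
sum((xi-xbar)(yi-ybar)) = 54
Cov = 54 / 3 = 18

18.0000


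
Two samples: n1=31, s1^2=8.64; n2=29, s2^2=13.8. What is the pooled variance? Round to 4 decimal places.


sp^2 = ((n1-1)*s1^2 + (n2-1)*s2^2)/(n1+n2-2)
(n1-1)*s1^2 = 30 * 8.64 = 259.2
(n2-1)*s2^2 = 28 * 13.8 = 386.4
numerator = 259.2 + 386.4 = 645.6
n1+n2-2 = 58
sp^2 = 645.6 / 58 = 1614/145 ≈ 11.131034

11.1310


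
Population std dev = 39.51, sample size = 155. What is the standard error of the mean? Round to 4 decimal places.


SE = sigma / sqrt(n)
sqrt(155) ≈ 12.449900
SE = 39.51 / 12.449900 ≈ 3.173520

3.1735


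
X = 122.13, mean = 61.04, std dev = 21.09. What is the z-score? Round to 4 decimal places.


z = (X - mu) / sigma
X - mu = 122.13 - 61.04 = 61.09
z = 61.09 / 21.09 = 6109/2109 ≈ 2.896633

2.8966


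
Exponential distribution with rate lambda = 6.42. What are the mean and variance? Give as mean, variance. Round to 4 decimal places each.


mean = 1/lam, var = 1/lam^2
mean = 1 / 6.42 = 50/321 ≈ 0.155763
lam^2 = 6.42^2 = 41.2164
var = 1 / 41.2164 ≈ 0.024262

0.1558, 0.0243


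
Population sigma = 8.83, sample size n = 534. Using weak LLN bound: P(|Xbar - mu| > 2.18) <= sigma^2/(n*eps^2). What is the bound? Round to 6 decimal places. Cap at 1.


bound = min(1, sigma^2/(n*eps^2))
sigma^2 = 8.83^2 = 77.9689
n*eps^2 = 534 * 2.18^2 = 534 * 4.7524 = 2537.7816
sigma^2/(n*eps^2) = 77.9689 / 2537.7816 ≈ 0.03072325

0.030723


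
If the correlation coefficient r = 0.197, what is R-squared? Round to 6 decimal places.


R^2 = r^2 = (0.197)^2 = 0.038809

0.038809


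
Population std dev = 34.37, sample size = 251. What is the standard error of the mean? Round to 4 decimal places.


SE = sigma / sqrt(n)
sqrt(251) ≈ 15.842980
SE = 34.37 / 15.842980 ≈ 2.169415

2.1694


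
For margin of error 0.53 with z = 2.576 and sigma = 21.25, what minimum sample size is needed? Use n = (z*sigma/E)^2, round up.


z*sigma/E = 2.576 * 21.25 / 0.53 = 5474/53 ≈ 103.283019
(z*sigma/E)^2 ≈ 10667.381986
round up: n = 10668

10668


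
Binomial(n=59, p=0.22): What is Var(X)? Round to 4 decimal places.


Var = n*p*(1-p) = 59 * 0.22 * 0.78 = 10.1244

10.1244


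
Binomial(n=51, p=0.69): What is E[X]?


E[X] = n*p = 51 * 0.69 = 35.19

35.19


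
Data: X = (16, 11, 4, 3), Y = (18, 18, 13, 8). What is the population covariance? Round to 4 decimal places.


Cov = (1/n)*sum((xi-xbar)(yi-ybar))
n = 4, xbar = 34/4 = 8.5, ybar = 57/4 = 14.25
sum((xi-xbar)(yi-ybar)) = 77.5
Cov = 77.5 / 4 = 19.375

19.3750


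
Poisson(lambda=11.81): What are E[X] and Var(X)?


E[X] = Var(X) = lambda = 11.81

11.81, 11.81


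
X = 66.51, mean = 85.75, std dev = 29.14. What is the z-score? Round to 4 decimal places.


z = (X - mu) / sigma
X - mu = 66.51 - 85.75 = -19.24
z = -19.24 / 29.14 = -962/1457 ≈ -0.660261

-0.6603


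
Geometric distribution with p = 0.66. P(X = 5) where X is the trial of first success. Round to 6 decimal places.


P = (1-p)^(k-1) * p
(1-p)^(k-1) = 0.34^4 = 0.01336336
P = 0.01336336 * 0.66 ≈ 0.008819818

0.008820


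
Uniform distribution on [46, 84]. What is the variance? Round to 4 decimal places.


Var = (b-a)^2 / 12
(b-a)^2 = (84 - 46)^2 = 1444
Var = 1444/12 ≈ 120.333333

120.3333


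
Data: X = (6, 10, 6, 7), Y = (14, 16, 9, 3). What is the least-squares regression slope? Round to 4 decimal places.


b = sum((xi-xbar)(yi-ybar)) / sum((xi-xbar)^2)
n = 4, xbar = 29/4 = 7.25, ybar = 42/4 = 10.5
Sxy = sum((xi-xbar)(yi-ybar)) = 14.5
Sxx = sum((xi-xbar)^2) = 10.75
b = Sxy / Sxx = 58/43 ≈ 1.348837

1.3488


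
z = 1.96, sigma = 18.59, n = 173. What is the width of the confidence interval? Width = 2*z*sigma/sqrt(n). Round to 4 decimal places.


width = 2*z*sigma/sqrt(n)
2*z*sigma = 2 * 1.96 * 18.59 = 72.8728
sqrt(173) ≈ 13.152946
width = 72.8728 / 13.152946 ≈ 5.540416

5.5404


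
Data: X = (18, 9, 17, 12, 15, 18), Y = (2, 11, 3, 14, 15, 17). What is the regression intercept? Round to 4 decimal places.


a = ybar - b*xbar, where b = sum((xi-xbar)(yi-ybar)) / sum((xi-xbar)^2)
n = 6, xbar = 89/6 ≈ 14.833333, ybar = 62/6 = 31/3 ≈ 10.333333
Sxy = sum((xi-xbar)(yi-ybar)) = -104/3 ≈ -34.666667
Sxx = sum((xi-xbar)^2) = 401/6 ≈ 66.833333
b = Sxy / Sxx = -208/401 ≈ -0.518703
a = 10.333333 - (-0.518703) * 14.833333 = 7229/401 ≈ 18.027431

18.0274


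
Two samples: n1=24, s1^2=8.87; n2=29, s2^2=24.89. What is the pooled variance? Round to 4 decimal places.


sp^2 = ((n1-1)*s1^2 + (n2-1)*s2^2)/(n1+n2-2)
(n1-1)*s1^2 = 23 * 8.87 = 204.01
(n2-1)*s2^2 = 28 * 24.89 = 696.92
numerator = 204.01 + 696.92 = 900.93
n1+n2-2 = 51
sp^2 = 900.93 / 51 = 30031/1700 ≈ 17.665294

17.6653


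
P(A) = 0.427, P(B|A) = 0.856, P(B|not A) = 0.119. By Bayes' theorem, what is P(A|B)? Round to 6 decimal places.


P(A|B) = P(B|A)*P(A) / P(B), P(B) = P(B|A)*P(A) + P(B|not A)*P(not A)
P(B|A)*P(A) = 0.856 * 0.427 = 0.365512
P(B|not A)*P(not A) = 0.119 * 0.573 = 0.068187
P(B) = 0.365512 + 0.068187 = 0.433699
P(A|B) = 0.365512 / 0.433699 ≈ 0.84277806

0.842778


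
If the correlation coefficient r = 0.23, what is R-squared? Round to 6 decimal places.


R^2 = r^2 = (0.23)^2 = 0.0529

0.052900


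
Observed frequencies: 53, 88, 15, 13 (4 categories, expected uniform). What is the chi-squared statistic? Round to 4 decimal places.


chi2 = sum((O-E)^2/E), E = total/4
total = 169, E = 169/4 = 42.25
(53 - 42.25)^2 / 42.25 = 115.5625 / 42.25 = 1849/676 ≈ 2.735207
(88 - 42.25)^2 / 42.25 = 2093.0625 / 42.25 = 33489/676 ≈ 49.539941
(15 - 42.25)^2 / 42.25 = 742.5625 / 42.25 = 11881/676 ≈ 17.575444
(13 - 42.25)^2 / 42.25 = 855.5625 / 42.25 = 20.25
chi2 = 15227/169 ≈ 90.100592

90.1006


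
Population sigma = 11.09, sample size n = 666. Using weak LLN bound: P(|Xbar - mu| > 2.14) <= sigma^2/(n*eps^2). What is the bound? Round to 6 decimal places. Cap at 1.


bound = min(1, sigma^2/(n*eps^2))
sigma^2 = 11.09^2 = 122.9881
n*eps^2 = 666 * 2.14^2 = 666 * 4.5796 = 3050.0136
sigma^2/(n*eps^2) = 122.9881 / 3050.0136 ≈ 0.04032379

0.040324


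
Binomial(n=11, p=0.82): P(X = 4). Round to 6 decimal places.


P = C(n,k) * p^k * (1-p)^(n-k)
C(11,4) = 330
p^k = 0.82^4 ≈ 0.4521218
(1-p)^(n-k) = 0.18^7 ≈ 0.000006122200
P = 330 * 0.4521218 * 0.000006122200 ≈ 0.000913

0.000913


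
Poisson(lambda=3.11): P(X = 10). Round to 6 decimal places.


P = e^(-lam) * lam^k / k!
e^(-3.11) ≈ 0.04460096
lam^k = 3.11^10 ≈ 84645.503033
k! = 10! = 3628800
P = 0.04460096 * 84645.503033 / 3628800 ≈ 0.001040

0.001040


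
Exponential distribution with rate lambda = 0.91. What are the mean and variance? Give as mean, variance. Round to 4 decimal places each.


mean = 1/lam, var = 1/lam^2
mean = 1 / 0.91 = 100/91 ≈ 1.098901
lam^2 = 0.91^2 = 0.8281
var = 1 / 0.8281 = 10000/8281 ≈ 1.207584

1.0989, 1.2076


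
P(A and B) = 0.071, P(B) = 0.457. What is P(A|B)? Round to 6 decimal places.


P(A|B) = P(A and B) / P(B) = 0.071 / 0.457 = 71/457 ≈ 0.15536105

0.155361


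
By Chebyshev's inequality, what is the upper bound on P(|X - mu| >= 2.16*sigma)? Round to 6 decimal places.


P <= 1/k^2
k^2 = 2.16^2 = 4.6656
1/k^2 = 1 / 4.6656 = 625/2916 ≈ 0.21433471

0.214335


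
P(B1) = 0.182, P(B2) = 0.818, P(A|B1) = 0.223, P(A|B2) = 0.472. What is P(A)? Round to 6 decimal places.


P(A) = P(A|B1)*P(B1) + P(A|B2)*P(B2)
P(A|B1)*P(B1) = 0.223 * 0.182 = 0.040586
P(A|B2)*P(B2) = 0.472 * 0.818 = 0.386096
P(A) = 0.040586 + 0.386096 = 0.426682

0.426682


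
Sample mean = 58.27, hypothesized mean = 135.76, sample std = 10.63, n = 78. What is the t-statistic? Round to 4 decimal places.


t = (xbar - mu0) / (s/sqrt(n))
xbar - mu0 = 58.27 - 135.76 = -77.49
sqrt(78) ≈ 8.83176087
s/sqrt(n) = 10.63 / 8.83176087 ≈ 1.20361049
t = -77.49 / 1.20361049 ≈ -64.381293

-64.3813


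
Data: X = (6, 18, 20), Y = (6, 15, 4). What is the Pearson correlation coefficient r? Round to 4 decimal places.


r = sum((xi-xbar)(yi-ybar)) / sqrt(sum((xi-xbar)^2) * sum((yi-ybar)^2))
n = 3, xbar = 44/3 ≈ 14.666667, ybar = 25/3 ≈ 8.333333
Sxy = sum((xi-xbar)(yi-ybar)) = 58/3 ≈ 19.333333
Sxx = sum((xi-xbar)^2) = 344/3 ≈ 114.666667
Syy = sum((yi-ybar)^2) = 206/3 ≈ 68.666667
sqrt(Sxx*Syy) ≈ 88.734310
r = Sxy / sqrt(Sxx*Syy) = 19.333333 / 88.734310 ≈ 0.217879

0.2179


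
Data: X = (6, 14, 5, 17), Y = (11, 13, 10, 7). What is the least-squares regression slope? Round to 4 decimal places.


b = sum((xi-xbar)(yi-ybar)) / sum((xi-xbar)^2)
n = 4, xbar = 42/4 = 10.5, ybar = 41/4 = 10.25
Sxy = sum((xi-xbar)(yi-ybar)) = -13.5
Sxx = sum((xi-xbar)^2) = 105
b = Sxy / Sxx = -9/70 ≈ -0.128571

-0.1286


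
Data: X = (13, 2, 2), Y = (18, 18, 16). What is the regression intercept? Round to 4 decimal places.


a = ybar - b*xbar, where b = sum((xi-xbar)(yi-ybar)) / sum((xi-xbar)^2)
n = 3, xbar = 17/3 ≈ 5.666667, ybar = 52/3 ≈ 17.333333
Sxy = sum((xi-xbar)(yi-ybar)) = 22/3 ≈ 7.333333
Sxx = sum((xi-xbar)^2) = 242/3 ≈ 80.666667
b = Sxy / Sxx = 1/11 ≈ 0.090909
a = 17.333333 - 0.090909 * 5.666667 = 185/11 ≈ 16.818182

16.8182


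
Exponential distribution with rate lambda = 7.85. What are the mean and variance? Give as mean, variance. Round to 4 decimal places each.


mean = 1/lam, var = 1/lam^2
mean = 1 / 7.85 = 20/157 ≈ 0.127389
lam^2 = 7.85^2 = 61.6225
var = 1 / 61.6225 ≈ 0.016228

0.1274, 0.0162


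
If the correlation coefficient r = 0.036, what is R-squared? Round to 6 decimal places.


R^2 = r^2 = (0.036)^2 = 0.001296

0.001296


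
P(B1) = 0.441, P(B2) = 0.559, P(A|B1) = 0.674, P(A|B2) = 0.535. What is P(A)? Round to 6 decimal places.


P(A) = P(A|B1)*P(B1) + P(A|B2)*P(B2)
P(A|B1)*P(B1) = 0.674 * 0.441 = 0.297234
P(A|B2)*P(B2) = 0.535 * 0.559 = 0.299065
P(A) = 0.297234 + 0.299065 = 0.596299

0.596299


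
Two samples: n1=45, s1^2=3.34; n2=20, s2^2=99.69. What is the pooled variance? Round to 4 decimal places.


sp^2 = ((n1-1)*s1^2 + (n2-1)*s2^2)/(n1+n2-2)
(n1-1)*s1^2 = 44 * 3.34 = 146.96
(n2-1)*s2^2 = 19 * 99.69 = 1894.11
numerator = 146.96 + 1894.11 = 2041.07
n1+n2-2 = 63
sp^2 = 2041.07 / 63 = 204107/6300 ≈ 32.397937

32.3979


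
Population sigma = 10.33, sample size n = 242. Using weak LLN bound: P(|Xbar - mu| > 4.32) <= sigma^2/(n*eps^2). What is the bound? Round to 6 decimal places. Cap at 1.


bound = min(1, sigma^2/(n*eps^2))
sigma^2 = 10.33^2 = 106.7089
n*eps^2 = 242 * 4.32^2 = 242 * 18.6624 = 4516.3008
sigma^2/(n*eps^2) = 106.7089 / 4516.3008 ≈ 0.02362750

0.023628


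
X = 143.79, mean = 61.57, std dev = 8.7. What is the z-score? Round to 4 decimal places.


z = (X - mu) / sigma
X - mu = 143.79 - 61.57 = 82.22
z = 82.22 / 8.7 = 4111/435 ≈ 9.450575

9.4506


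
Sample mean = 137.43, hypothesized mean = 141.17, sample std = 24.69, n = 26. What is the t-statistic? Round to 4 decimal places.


t = (xbar - mu0) / (s/sqrt(n))
xbar - mu0 = 137.43 - 141.17 = -3.74
sqrt(26) ≈ 5.09901951
s/sqrt(n) = 24.69 / 5.09901951 ≈ 4.84210738
t = -3.74 / 4.84210738 ≈ -0.772391

-0.7724


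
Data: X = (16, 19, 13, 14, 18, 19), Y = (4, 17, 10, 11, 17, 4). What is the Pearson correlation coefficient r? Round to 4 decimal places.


r = sum((xi-xbar)(yi-ybar)) / sqrt(sum((xi-xbar)^2) * sum((yi-ybar)^2))
n = 6, xbar = 99/6 = 16.5, ybar = 63/6 = 10.5
Sxy = sum((xi-xbar)(yi-ybar)) = 13.5
Sxx = sum((xi-xbar)^2) = 33.5
Syy = sum((yi-ybar)^2) = 169.5
sqrt(Sxx*Syy) ≈ 75.354164
r = Sxy / sqrt(Sxx*Syy) = 13.5 / 75.354164 ≈ 0.179154

0.1792


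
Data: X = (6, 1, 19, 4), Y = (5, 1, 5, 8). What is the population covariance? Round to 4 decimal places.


Cov = (1/n)*sum((xi-xbar)(yi-ybar))
n = 4, xbar = 30/4 = 7.5, ybar = 19/4 = 4.75
sum((xi-xbar)(yi-ybar)) = 15.5
Cov = 15.5 / 4 = 3.875

3.8750


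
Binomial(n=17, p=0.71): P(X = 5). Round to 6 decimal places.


P = C(n,k) * p^k * (1-p)^(n-k)
C(17,5) = 6188
p^k = 0.71^5 ≈ 0.1804229
(1-p)^(n-k) = 0.29^12 ≈ 0.0000003538148
P = 6188 * 0.1804229 * 0.0000003538148 ≈ 0.000395

0.000395


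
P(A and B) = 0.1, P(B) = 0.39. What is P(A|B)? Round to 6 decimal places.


P(A|B) = P(A and B) / P(B) = 0.1 / 0.39 = 10/39 ≈ 0.25641026

0.256410


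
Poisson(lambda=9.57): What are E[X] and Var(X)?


E[X] = Var(X) = lambda = 9.57

9.57, 9.57


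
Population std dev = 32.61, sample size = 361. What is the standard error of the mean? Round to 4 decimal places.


SE = sigma / sqrt(n)
sqrt(361) = 19
SE = 32.61 / 19 = 3261/1900 ≈ 1.716316

1.7163


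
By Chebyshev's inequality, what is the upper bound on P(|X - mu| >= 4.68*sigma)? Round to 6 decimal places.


P <= 1/k^2
k^2 = 4.68^2 = 21.9024
1/k^2 = 1 / 21.9024 ≈ 0.04565710

0.045657


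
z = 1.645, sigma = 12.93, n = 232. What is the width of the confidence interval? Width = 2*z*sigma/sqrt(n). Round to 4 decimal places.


width = 2*z*sigma/sqrt(n)
2*z*sigma = 2 * 1.645 * 12.93 = 42.5397
sqrt(232) ≈ 15.231546
width = 42.5397 / 15.231546 ≈ 2.792868

2.7929


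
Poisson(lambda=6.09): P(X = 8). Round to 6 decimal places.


P = e^(-lam) * lam^k / k!
e^(-6.09) ≈ 0.002265409
lam^k = 6.09^8 ≈ 1892074.972327
k! = 8! = 40320
P = 0.002265409 * 1892074.972327 / 40320 ≈ 0.106308

0.106308


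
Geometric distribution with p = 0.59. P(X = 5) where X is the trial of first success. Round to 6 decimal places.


P = (1-p)^(k-1) * p
(1-p)^(k-1) = 0.41^4 = 0.02825761
P = 0.02825761 * 0.59 ≈ 0.01667199

0.016672


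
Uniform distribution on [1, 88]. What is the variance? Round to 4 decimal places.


Var = (b-a)^2 / 12
(b-a)^2 = (88 - 1)^2 = 7569
Var = 7569/12 = 630.75

630.7500


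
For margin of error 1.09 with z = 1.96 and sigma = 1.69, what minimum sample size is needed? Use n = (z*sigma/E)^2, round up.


z*sigma/E = 1.96 * 1.69 / 1.09 = 8281/2725 ≈ 3.038899
(z*sigma/E)^2 ≈ 9.234908
round up: n = 10

10


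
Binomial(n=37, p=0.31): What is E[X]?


E[X] = n*p = 37 * 0.31 = 11.47

11.47


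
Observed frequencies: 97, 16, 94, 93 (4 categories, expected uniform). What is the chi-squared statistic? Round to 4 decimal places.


chi2 = sum((O-E)^2/E), E = total/4
total = 300, E = 300/4 = 75
(97 - 75)^2 / 75 = 484 / 75 = 484/75 ≈ 6.453333
(16 - 75)^2 / 75 = 3481 / 75 = 3481/75 ≈ 46.413333
(94 - 75)^2 / 75 = 361 / 75 = 361/75 ≈ 4.813333
(93 - 75)^2 / 75 = 324 / 75 = 4.32
chi2 = 62

62.0000


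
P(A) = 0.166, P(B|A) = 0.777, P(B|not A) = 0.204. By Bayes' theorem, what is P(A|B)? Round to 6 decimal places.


P(A|B) = P(B|A)*P(A) / P(B), P(B) = P(B|A)*P(A) + P(B|not A)*P(not A)
P(B|A)*P(A) = 0.777 * 0.166 = 0.128982
P(B|not A)*P(not A) = 0.204 * 0.834 = 0.170136
P(B) = 0.128982 + 0.170136 = 0.299118
P(A|B) = 0.128982 / 0.299118 ≈ 0.43120775

0.431208


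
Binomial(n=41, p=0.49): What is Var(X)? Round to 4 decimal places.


Var = n*p*(1-p) = 41 * 0.49 * 0.51 = 10.2459

10.2459


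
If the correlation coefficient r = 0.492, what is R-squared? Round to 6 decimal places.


R^2 = r^2 = (0.492)^2 = 0.242064

0.242064


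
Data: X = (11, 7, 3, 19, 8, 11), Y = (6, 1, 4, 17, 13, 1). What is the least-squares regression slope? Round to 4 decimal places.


b = sum((xi-xbar)(yi-ybar)) / sum((xi-xbar)^2)
n = 6, xbar = 59/6 ≈ 9.833333, ybar = 42/6 = 7
Sxy = sum((xi-xbar)(yi-ybar)) = 110
Sxx = sum((xi-xbar)^2) = 869/6 ≈ 144.833333
b = Sxy / Sxx = 60/79 ≈ 0.759494

0.7595


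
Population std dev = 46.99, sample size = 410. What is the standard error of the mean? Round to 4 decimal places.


SE = sigma / sqrt(n)
sqrt(410) ≈ 20.248457
SE = 46.99 / 20.248457 ≈ 2.320671

2.3207


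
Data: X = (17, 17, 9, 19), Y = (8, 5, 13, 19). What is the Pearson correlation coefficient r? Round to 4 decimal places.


r = sum((xi-xbar)(yi-ybar)) / sqrt(sum((xi-xbar)^2) * sum((yi-ybar)^2))
n = 4, xbar = 62/4 = 15.5, ybar = 45/4 = 11.25
Sxy = sum((xi-xbar)(yi-ybar)) = 1.5
Sxx = sum((xi-xbar)^2) = 59
Syy = sum((yi-ybar)^2) = 112.75
sqrt(Sxx*Syy) ≈ 81.561327
r = Sxy / sqrt(Sxx*Syy) = 1.5 / 81.561327 ≈ 0.018391

0.0184


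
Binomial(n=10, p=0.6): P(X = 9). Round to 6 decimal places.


P = C(n,k) * p^k * (1-p)^(n-k)
C(10,9) = 10
p^k = 0.6^9 ≈ 0.01007770
(1-p)^(n-k) = 0.4^1 = 0.4
P = 10 * 0.01007770 * 0.4 ≈ 0.040311

0.040311


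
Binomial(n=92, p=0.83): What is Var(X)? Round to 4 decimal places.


Var = n*p*(1-p) = 92 * 0.83 * 0.17 = 12.9812

12.9812


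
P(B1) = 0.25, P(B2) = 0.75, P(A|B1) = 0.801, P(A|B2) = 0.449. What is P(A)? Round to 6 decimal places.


P(A) = P(A|B1)*P(B1) + P(A|B2)*P(B2)
P(A|B1)*P(B1) = 0.801 * 0.25 = 0.20025
P(A|B2)*P(B2) = 0.449 * 0.75 = 0.33675
P(A) = 0.20025 + 0.33675 = 0.537

0.537000


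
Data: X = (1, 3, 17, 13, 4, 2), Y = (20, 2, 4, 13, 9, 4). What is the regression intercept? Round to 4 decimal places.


a = ybar - b*xbar, where b = sum((xi-xbar)(yi-ybar)) / sum((xi-xbar)^2)
n = 6, xbar = 40/6 = 20/3 ≈ 6.666667, ybar = 52/6 = 26/3 ≈ 8.666667
Sxy = sum((xi-xbar)(yi-ybar)) = -119/3 ≈ -39.666667
Sxx = sum((xi-xbar)^2) = 664/3 ≈ 221.333333
b = Sxy / Sxx = -119/664 ≈ -0.179217
a = 8.666667 - (-0.179217) * 6.666667 = 1637/166 ≈ 9.861446

9.8614


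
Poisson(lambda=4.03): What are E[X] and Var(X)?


E[X] = Var(X) = lambda = 4.03

4.03, 4.03


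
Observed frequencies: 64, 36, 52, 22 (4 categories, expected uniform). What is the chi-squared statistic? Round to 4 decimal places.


chi2 = sum((O-E)^2/E), E = total/4
total = 174, E = 174/4 = 43.5
(64 - 43.5)^2 / 43.5 = 420.25 / 43.5 = 1681/174 ≈ 9.660920
(36 - 43.5)^2 / 43.5 = 56.25 / 43.5 = 75/58 ≈ 1.293103
(52 - 43.5)^2 / 43.5 = 72.25 / 43.5 = 289/174 ≈ 1.660920
(22 - 43.5)^2 / 43.5 = 462.25 / 43.5 = 1849/174 ≈ 10.626437
chi2 = 674/29 ≈ 23.241379

23.2414


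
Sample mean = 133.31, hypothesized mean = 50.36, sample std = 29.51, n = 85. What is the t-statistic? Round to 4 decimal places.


t = (xbar - mu0) / (s/sqrt(n))
xbar - mu0 = 133.31 - 50.36 = 82.95
sqrt(85) ≈ 9.21954446
s/sqrt(n) = 29.51 / 9.21954446 ≈ 3.20080891
t = 82.95 / 3.20080891 ≈ 25.915324

25.9153


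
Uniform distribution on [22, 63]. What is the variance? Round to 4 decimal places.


Var = (b-a)^2 / 12
(b-a)^2 = (63 - 22)^2 = 1681
Var = 1681/12 ≈ 140.083333

140.0833


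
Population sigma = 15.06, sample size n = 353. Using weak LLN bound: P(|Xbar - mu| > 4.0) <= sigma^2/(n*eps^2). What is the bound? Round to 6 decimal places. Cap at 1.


bound = min(1, sigma^2/(n*eps^2))
sigma^2 = 15.06^2 = 226.8036
n*eps^2 = 353 * 4.0^2 = 353 * 16 = 5648
sigma^2/(n*eps^2) = 226.8036 / 5648 ≈ 0.04015644

0.040156


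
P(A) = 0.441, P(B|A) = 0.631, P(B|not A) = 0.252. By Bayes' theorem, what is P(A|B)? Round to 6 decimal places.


P(A|B) = P(B|A)*P(A) / P(B), P(B) = P(B|A)*P(A) + P(B|not A)*P(not A)
P(B|A)*P(A) = 0.631 * 0.441 = 0.278271
P(B|not A)*P(not A) = 0.252 * 0.559 = 0.140868
P(B) = 0.278271 + 0.140868 = 0.419139
P(A|B) = 0.278271 / 0.419139 = 4417/6653 ≈ 0.66391102

0.663911


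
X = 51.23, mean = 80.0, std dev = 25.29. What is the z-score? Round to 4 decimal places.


z = (X - mu) / sigma
X - mu = 51.23 - 80.0 = -28.77
z = -28.77 / 25.29 = -959/843 ≈ -1.137604

-1.1376


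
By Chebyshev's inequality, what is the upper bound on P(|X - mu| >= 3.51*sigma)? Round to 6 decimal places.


P <= 1/k^2
k^2 = 3.51^2 = 12.3201
1/k^2 = 1 / 12.3201 ≈ 0.08116817

0.081168


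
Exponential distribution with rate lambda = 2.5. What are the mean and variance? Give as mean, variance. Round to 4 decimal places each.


mean = 1/lam, var = 1/lam^2
mean = 1 / 2.5 = 0.4
lam^2 = 2.5^2 = 6.25
var = 1 / 6.25 = 0.16

0.4000, 0.1600


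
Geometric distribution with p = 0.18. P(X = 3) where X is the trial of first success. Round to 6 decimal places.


P = (1-p)^(k-1) * p
(1-p)^(k-1) = 0.82^2 = 0.6724
P = 0.6724 * 0.18 = 0.121032

0.121032


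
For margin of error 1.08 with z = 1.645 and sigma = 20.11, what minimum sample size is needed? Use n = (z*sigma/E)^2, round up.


z*sigma/E = 1.645 * 20.11 / 1.08 ≈ 30.630509
(z*sigma/E)^2 ≈ 938.228097
round up: n = 939

939


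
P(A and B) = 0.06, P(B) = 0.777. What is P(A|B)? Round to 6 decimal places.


P(A|B) = P(A and B) / P(B) = 0.06 / 0.777 = 20/259 ≈ 0.07722008

0.077220


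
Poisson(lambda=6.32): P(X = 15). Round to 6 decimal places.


P = e^(-lam) * lam^k / k!
e^(-6.32) ≈ 0.001799944
lam^k = 6.32^15 ≈ 1025076256545.609702
k! = 15! = 1307674368000
P = 0.001799944 * 1025076256545.609702 / 1307674368000 ≈ 0.001411

0.001411


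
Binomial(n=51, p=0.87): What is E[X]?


E[X] = n*p = 51 * 0.87 = 44.37

44.37


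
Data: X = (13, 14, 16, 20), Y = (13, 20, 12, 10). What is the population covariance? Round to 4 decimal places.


Cov = (1/n)*sum((xi-xbar)(yi-ybar))
n = 4, xbar = 63/4 = 15.75, ybar = 55/4 = 13.75
sum((xi-xbar)(yi-ybar)) = -25.25
Cov = -25.25 / 4 = -6.3125

-6.3125


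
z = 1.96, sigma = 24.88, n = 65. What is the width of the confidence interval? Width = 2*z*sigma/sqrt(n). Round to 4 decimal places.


width = 2*z*sigma/sqrt(n)
2*z*sigma = 2 * 1.96 * 24.88 = 97.5296
sqrt(65) ≈ 8.062258
width = 97.5296 / 8.062258 ≈ 12.097058

12.0971


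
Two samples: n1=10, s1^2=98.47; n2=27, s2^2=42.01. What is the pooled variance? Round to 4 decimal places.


sp^2 = ((n1-1)*s1^2 + (n2-1)*s2^2)/(n1+n2-2)
(n1-1)*s1^2 = 9 * 98.47 = 886.23
(n2-1)*s2^2 = 26 * 42.01 = 1092.26
numerator = 886.23 + 1092.26 = 1978.49
n1+n2-2 = 35
sp^2 = 1978.49 / 35 = 197849/3500 ≈ 56.528286

56.5283


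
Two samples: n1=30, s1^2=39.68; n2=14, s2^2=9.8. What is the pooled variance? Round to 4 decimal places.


sp^2 = ((n1-1)*s1^2 + (n2-1)*s2^2)/(n1+n2-2)
(n1-1)*s1^2 = 29 * 39.68 = 1150.72
(n2-1)*s2^2 = 13 * 9.8 = 127.4
numerator = 1150.72 + 127.4 = 1278.12
n1+n2-2 = 42
sp^2 = 1278.12 / 42 = 10651/350 ≈ 30.431429

30.4314


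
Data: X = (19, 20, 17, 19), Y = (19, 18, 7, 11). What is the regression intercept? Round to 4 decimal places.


a = ybar - b*xbar, where b = sum((xi-xbar)(yi-ybar)) / sum((xi-xbar)^2)
n = 4, xbar = 75/4 = 18.75, ybar = 55/4 = 13.75
Sxy = sum((xi-xbar)(yi-ybar)) = 17.75
Sxx = sum((xi-xbar)^2) = 4.75
b = Sxy / Sxx = 71/19 ≈ 3.736842
a = 13.75 - 3.736842 * 18.75 = -1070/19 ≈ -56.315789

-56.3158


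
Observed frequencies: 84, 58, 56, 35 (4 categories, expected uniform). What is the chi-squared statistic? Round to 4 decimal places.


chi2 = sum((O-E)^2/E), E = total/4
total = 233, E = 233/4 = 58.25
(84 - 58.25)^2 / 58.25 = 663.0625 / 58.25 = 10609/932 ≈ 11.383047
(58 - 58.25)^2 / 58.25 = 0.0625 / 58.25 = 1/932 ≈ 0.001073
(56 - 58.25)^2 / 58.25 = 5.0625 / 58.25 = 81/932 ≈ 0.086910
(35 - 58.25)^2 / 58.25 = 540.5625 / 58.25 = 8649/932 ≈ 9.280043
chi2 = 4835/233 ≈ 20.751073

20.7511


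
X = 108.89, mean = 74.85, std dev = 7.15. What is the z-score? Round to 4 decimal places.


z = (X - mu) / sigma
X - mu = 108.89 - 74.85 = 34.04
z = 34.04 / 7.15 = 3404/715 ≈ 4.760839

4.7608


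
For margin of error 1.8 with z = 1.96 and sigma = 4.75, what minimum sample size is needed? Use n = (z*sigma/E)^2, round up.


z*sigma/E = 1.96 * 4.75 / 1.8 = 931/180 ≈ 5.172222
(z*sigma/E)^2 ≈ 26.751883
round up: n = 27

27


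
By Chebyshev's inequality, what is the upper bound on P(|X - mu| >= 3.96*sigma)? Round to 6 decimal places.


P <= 1/k^2
k^2 = 3.96^2 = 15.6816
1/k^2 = 1 / 15.6816 = 625/9801 ≈ 0.06376900

0.063769


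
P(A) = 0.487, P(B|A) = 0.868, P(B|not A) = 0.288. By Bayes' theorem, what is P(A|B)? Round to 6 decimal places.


P(A|B) = P(B|A)*P(A) / P(B), P(B) = P(B|A)*P(A) + P(B|not A)*P(not A)
P(B|A)*P(A) = 0.868 * 0.487 = 0.422716
P(B|not A)*P(not A) = 0.288 * 0.513 = 0.147744
P(B) = 0.422716 + 0.147744 = 0.57046
P(A|B) = 0.422716 / 0.57046 ≈ 0.74100901

0.741009


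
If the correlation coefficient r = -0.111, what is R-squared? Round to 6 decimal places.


R^2 = r^2 = (-0.111)^2 = 0.012321

0.012321


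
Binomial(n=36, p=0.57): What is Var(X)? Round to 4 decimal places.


Var = n*p*(1-p) = 36 * 0.57 * 0.43 = 8.8236

8.8236


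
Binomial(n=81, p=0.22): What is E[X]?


E[X] = n*p = 81 * 0.22 = 17.82

17.82


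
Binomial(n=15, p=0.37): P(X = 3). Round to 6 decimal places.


P = C(n,k) * p^k * (1-p)^(n-k)
C(15,3) = 455
p^k = 0.37^3 = 0.050653
(1-p)^(n-k) = 0.63^12 ≈ 0.003909188
P = 455 * 0.050653 * 0.003909188 ≈ 0.090096

0.090096


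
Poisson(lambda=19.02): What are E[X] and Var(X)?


E[X] = Var(X) = lambda = 19.02

19.02, 19.02


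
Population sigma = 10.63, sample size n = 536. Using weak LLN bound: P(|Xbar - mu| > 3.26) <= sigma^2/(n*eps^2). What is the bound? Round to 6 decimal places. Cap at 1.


bound = min(1, sigma^2/(n*eps^2))
sigma^2 = 10.63^2 = 112.9969
n*eps^2 = 536 * 3.26^2 = 536 * 10.6276 = 5696.3936
sigma^2/(n*eps^2) = 112.9969 / 5696.3936 ≈ 0.01983657

0.019837


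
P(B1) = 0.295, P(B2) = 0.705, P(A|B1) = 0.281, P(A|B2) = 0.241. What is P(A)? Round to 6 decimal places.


P(A) = P(A|B1)*P(B1) + P(A|B2)*P(B2)
P(A|B1)*P(B1) = 0.281 * 0.295 = 0.082895
P(A|B2)*P(B2) = 0.241 * 0.705 = 0.169905
P(A) = 0.082895 + 0.169905 = 0.2528

0.252800


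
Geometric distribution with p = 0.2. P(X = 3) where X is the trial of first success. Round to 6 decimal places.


P = (1-p)^(k-1) * p
(1-p)^(k-1) = 0.8^2 = 0.64
P = 0.64 * 0.2 = 0.128

0.128000


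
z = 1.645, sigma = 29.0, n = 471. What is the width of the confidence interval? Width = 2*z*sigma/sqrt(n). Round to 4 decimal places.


width = 2*z*sigma/sqrt(n)
2*z*sigma = 2 * 1.645 * 29.0 = 95.41
sqrt(471) ≈ 21.702534
width = 95.41 / 21.702534 ≈ 4.396261

4.3963


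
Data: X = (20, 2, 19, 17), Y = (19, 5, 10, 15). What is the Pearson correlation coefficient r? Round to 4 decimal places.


r = sum((xi-xbar)(yi-ybar)) / sqrt(sum((xi-xbar)^2) * sum((yi-ybar)^2))
n = 4, xbar = 58/4 = 14.5, ybar = 49/4 = 12.25
Sxy = sum((xi-xbar)(yi-ybar)) = 124.5
Sxx = sum((xi-xbar)^2) = 213
Syy = sum((yi-ybar)^2) = 110.75
sqrt(Sxx*Syy) ≈ 153.589550
r = Sxy / sqrt(Sxx*Syy) = 124.5 / 153.589550 ≈ 0.810602

0.8106


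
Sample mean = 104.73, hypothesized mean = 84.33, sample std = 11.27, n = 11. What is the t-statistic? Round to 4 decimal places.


t = (xbar - mu0) / (s/sqrt(n))
xbar - mu0 = 104.73 - 84.33 = 20.4
sqrt(11) ≈ 3.31662479
s/sqrt(n) = 11.27 / 3.31662479 ≈ 3.39803285
t = 20.4 / 3.39803285 ≈ 6.003473

6.0035


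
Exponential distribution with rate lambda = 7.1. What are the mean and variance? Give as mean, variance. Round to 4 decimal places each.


mean = 1/lam, var = 1/lam^2
mean = 1 / 7.1 = 10/71 ≈ 0.140845
lam^2 = 7.1^2 = 50.41
var = 1 / 50.41 = 100/5041 ≈ 0.019837

0.1408, 0.0198


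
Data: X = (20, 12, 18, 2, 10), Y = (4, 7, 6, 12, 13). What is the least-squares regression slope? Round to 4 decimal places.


b = sum((xi-xbar)(yi-ybar)) / sum((xi-xbar)^2)
n = 5, xbar = 62/5 = 12.4, ybar = 42/5 = 8.4
Sxy = sum((xi-xbar)(yi-ybar)) = -94.8
Sxx = sum((xi-xbar)^2) = 203.2
b = Sxy / Sxx = -237/508 ≈ -0.466535

-0.4665


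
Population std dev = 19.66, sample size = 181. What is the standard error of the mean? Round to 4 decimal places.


SE = sigma / sqrt(n)
sqrt(181) ≈ 13.453624
SE = 19.66 / 13.453624 ≈ 1.461316

1.4613


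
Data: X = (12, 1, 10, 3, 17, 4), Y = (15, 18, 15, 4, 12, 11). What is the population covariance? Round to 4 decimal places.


Cov = (1/n)*sum((xi-xbar)(yi-ybar))
n = 6, xbar = 47/6 ≈ 7.833333, ybar = 75/6 = 12.5
sum((xi-xbar)(yi-ybar)) = 20.5
Cov = 20.5 / 6 = 41/12 ≈ 3.416667

3.4167
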